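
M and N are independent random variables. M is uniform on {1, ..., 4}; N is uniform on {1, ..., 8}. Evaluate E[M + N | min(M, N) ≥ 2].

P(min(M, N) ≥ 2) = 21/32.
Summing (M+N)·P(x,y) over outcomes with min(M, N) ≥ 2 gives 21/4.
E[M + N | min(M, N) ≥ 2] = (21/4) / (21/32) = 8.

8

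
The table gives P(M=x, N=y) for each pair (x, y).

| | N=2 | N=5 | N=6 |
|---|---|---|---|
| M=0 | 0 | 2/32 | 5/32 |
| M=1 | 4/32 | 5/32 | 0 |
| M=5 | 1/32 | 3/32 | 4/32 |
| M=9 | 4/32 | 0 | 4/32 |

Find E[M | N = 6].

56/13

P(N = 6) = 13/32.
Summing M·P(M=x,N=y) over the conditioning event gives 7/4.
E[M | N = 6] = (7/4) / (13/32) = 56/13.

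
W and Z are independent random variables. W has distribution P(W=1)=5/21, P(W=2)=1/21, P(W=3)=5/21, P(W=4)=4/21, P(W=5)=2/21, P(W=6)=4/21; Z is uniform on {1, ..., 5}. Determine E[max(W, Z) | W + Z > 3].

P(W + Z > 3) = 94/105.
Summing max(W,Z)·P(x,y) over outcomes with W + Z > 3 gives 418/105.
E[max(W, Z) | W + Z > 3] = (418/105) / (94/105) = 209/47.

209/47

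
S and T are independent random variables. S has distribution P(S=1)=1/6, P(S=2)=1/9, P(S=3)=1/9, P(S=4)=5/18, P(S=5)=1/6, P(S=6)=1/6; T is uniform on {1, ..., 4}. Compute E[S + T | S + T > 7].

43/5

P(S + T > 7) = 5/18.
Summing (S+T)·P(x,y) over outcomes with S + T > 7 gives 43/18.
E[S + T | S + T > 7] = (43/18) / (5/18) = 43/5.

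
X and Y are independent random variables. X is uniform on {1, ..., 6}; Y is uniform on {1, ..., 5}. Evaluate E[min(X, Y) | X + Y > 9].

14/3

Outcomes with X + Y > 9: (5,5), (6,4), (6,5), each with probability 1/30.
E[min(X, Y) | X + Y > 9] = (5 + 4 + 5) / 3 = 14/3.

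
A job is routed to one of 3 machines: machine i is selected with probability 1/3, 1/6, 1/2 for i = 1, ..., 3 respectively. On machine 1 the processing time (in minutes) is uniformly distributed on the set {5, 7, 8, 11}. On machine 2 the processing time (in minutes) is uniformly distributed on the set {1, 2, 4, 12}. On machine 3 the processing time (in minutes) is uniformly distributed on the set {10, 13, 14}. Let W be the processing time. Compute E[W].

E[W | machine 1] = (5+7+8+11)/4 = 31/4.
E[W | machine 2] = (1+2+4+12)/4 = 19/4.
E[W | machine 3] = (10+13+14)/3 = 37/3.
E[W] = (1/3)·(31/4) + (1/6)·(19/4) + (1/2)·(37/3) = 229/24.

229/24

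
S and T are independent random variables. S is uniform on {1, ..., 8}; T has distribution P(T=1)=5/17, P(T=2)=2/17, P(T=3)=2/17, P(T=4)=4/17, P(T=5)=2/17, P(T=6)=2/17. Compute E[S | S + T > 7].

85/14

P(S + T > 7) = 35/68.
Summing S·P(x,y) over outcomes with S + T > 7 gives 25/8.
E[S | S + T > 7] = (25/8) / (35/68) = 85/14.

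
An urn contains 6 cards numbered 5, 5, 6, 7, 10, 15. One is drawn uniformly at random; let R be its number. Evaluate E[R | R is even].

P(R is even) = 1/3.
Σ over the event: 6·1/6 + 10·1/6 = 8/3.
E[R | R is even] = (8/3) / (1/3) = 8.

8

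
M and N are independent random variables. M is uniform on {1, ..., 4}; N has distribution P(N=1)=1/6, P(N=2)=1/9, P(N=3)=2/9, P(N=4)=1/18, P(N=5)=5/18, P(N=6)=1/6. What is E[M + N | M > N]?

P(M > N) = 17/72.
Summing (M+N)·P(x,y) over outcomes with M > N gives 43/36.
E[M + N | M > N] = (43/36) / (17/72) = 86/17.

86/17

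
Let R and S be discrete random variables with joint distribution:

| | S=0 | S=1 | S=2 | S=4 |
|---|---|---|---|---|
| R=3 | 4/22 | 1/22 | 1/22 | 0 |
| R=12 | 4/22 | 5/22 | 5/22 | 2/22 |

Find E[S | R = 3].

P(R = 3) = 3/11.
Σ S·P over the event = 0·(4/22) + 1·(1/22) + 2·(1/22) = 3/22.
E[S | R = 3] = (3/22) / (3/11) = 1/2.

1/2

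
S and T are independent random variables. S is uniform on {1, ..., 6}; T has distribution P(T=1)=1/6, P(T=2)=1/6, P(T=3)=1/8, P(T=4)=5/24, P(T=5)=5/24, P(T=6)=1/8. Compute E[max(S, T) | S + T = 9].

P(S + T = 9) = 1/9.
Summing max(S,T)·P(x,y) over outcomes with S + T = 9 gives 43/72.
E[max(S, T) | S + T = 9] = (43/72) / (1/9) = 43/8.

43/8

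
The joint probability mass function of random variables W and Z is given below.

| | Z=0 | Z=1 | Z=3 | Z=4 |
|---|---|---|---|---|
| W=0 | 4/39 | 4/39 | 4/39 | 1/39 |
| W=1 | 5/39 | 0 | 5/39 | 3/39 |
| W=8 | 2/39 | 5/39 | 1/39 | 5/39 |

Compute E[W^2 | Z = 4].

P(Z = 4) = 3/13.
Σ W^2·P over the event = 0·(1/39) + 1·(3/39) + 64·(5/39) = 323/39.
E[W^2 | Z = 4] = (323/39) / (3/13) = 323/9.

323/9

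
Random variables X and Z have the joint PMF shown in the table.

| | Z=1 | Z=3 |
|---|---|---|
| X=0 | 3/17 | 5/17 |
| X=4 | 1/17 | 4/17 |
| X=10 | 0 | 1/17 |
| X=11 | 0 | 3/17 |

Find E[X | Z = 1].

P(Z = 1) = 4/17.
Σ X·P over the event = 0·(3/17) + 4·(1/17) = 4/17.
E[X | Z = 1] = (4/17) / (4/17) = 1.

1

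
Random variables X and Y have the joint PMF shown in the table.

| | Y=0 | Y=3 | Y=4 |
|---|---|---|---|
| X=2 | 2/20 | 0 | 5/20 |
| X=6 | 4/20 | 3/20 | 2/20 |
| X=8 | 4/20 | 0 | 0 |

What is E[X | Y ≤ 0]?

6

P(Y ≤ 0) = 1/2.
Summing X·P(X=x,Y=y) over the conditioning event gives 3.
E[X | Y ≤ 0] = (3) / (1/2) = 6.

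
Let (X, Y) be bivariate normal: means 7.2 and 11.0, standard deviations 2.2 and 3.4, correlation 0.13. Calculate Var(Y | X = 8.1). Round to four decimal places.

11.3646

Var(Y | X=x) = (1 − ρ²)·σ_Y².
Var(Y | X=8.1) = (3.4)²·(1 − (0.13)²) = 11.56·0.9831 = 11.3646.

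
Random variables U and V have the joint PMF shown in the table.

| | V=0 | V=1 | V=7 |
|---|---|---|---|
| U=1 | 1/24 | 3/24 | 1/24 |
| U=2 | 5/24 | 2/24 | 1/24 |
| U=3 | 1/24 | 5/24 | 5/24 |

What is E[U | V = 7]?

18/7

P(V = 7) = 7/24.
Σ U·P over the event = 1·(1/24) + 2·(1/24) + 3·(5/24) = 3/4.
E[U | V = 7] = (3/4) / (7/24) = 18/7.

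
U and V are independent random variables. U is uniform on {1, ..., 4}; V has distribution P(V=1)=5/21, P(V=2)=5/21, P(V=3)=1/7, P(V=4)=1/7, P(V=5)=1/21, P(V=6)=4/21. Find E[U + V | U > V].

P(U > V) = 1/3.
Summing (U+V)·P(x,y) over outcomes with U > V gives 34/21.
E[U + V | U > V] = (34/21) / (1/3) = 34/7.

34/7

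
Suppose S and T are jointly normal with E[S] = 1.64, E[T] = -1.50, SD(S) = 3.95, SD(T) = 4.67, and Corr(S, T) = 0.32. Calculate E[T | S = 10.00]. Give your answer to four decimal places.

The regression of T on S has slope ρ·σ_T/σ_S and passes through (μ_S, μ_T).
E[T | S=10.00] = -1.50 + (0.32)·(4.67/3.95)·(10.00 − (1.64)) = -1.50 + (0.37833)·(8.36) = 1.6628.

1.6628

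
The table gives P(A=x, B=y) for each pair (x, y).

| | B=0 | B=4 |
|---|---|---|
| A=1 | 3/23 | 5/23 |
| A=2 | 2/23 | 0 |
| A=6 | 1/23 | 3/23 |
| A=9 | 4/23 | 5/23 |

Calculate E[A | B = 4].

P(B = 4) = 13/23.
Summing A·P(A=x,B=y) over the conditioning event gives 68/23.
E[A | B = 4] = (68/23) / (13/23) = 68/13.

68/13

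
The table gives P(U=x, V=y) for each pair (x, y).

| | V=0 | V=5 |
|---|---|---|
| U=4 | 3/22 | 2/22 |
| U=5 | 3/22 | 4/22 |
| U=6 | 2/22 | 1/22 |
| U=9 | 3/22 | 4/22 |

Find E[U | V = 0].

P(V = 0) = 1/2.
Σ U·P over the event = 4·(3/22) + 5·(3/22) + 6·(2/22) + 9·(3/22) = 3.
E[U | V = 0] = (3) / (1/2) = 6.

6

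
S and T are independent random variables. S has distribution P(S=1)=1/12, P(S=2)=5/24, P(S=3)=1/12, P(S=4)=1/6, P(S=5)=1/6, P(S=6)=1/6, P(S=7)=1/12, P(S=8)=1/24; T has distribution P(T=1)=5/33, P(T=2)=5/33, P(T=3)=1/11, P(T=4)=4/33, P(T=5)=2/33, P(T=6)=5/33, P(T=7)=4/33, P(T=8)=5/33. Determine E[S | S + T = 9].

P(S + T = 9) = 91/792.
Summing S·P(x,y) over outcomes with S + T = 9 gives 17/36.
E[S | S + T = 9] = (17/36) / (91/792) = 374/91.

374/91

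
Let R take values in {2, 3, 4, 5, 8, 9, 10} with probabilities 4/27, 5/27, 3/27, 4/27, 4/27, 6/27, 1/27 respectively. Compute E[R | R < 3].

P(R < 3) = 4/27.
Σ over the event: 2·4/27 = 8/27.
E[R | R < 3] = (8/27) / (4/27) = 2.

2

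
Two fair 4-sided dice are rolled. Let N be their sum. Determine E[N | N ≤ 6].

58/13

P(N ≤ 6) = 13/16.
Σ over the event: 2·1/16 + 3·1/8 + 4·3/16 + 5·1/4 + 6·3/16 = 29/8.
E[N | N ≤ 6] = (29/8) / (13/16) = 58/13.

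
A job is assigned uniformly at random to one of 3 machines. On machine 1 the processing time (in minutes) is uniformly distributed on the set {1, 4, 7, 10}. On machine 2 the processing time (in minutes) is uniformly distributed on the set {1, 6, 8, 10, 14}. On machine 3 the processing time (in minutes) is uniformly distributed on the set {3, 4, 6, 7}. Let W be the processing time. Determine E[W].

E[W | machine 1] = (1+4+7+10)/4 = 11/2.
E[W | machine 2] = (1+6+8+10+14)/5 = 39/5.
E[W | machine 3] = (3+4+6+7)/4 = 5.
By the law of total expectation,
E[W] = (1/3)·(11/2) + (1/3)·(39/5) + (1/3)·(5) = 61/10.

61/10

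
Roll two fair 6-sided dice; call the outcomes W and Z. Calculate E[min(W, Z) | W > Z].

7/3

P(W > Z) = 5/12.
Summing min(W,Z)·P(x,y) over outcomes with W > Z gives 35/36.
E[min(W, Z) | W > Z] = (35/36) / (5/12) = 7/3.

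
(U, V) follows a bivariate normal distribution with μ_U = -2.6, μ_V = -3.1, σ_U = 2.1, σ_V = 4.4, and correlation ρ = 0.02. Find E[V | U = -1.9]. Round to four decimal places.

-3.0707

The regression of V on U has slope ρ·σ_V/σ_U and passes through (μ_U, μ_V).
E[V | U=-1.9] = -3.1 + (0.02)·(4.4/2.1)·(-1.9 − (-2.6)) = -3.1 + (0.041905)·(0.7) = -3.0707.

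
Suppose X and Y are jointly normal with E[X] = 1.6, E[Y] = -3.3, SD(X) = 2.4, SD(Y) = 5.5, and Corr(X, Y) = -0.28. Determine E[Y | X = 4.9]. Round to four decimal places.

For a bivariate normal, E[Y | X=x] = μ_Y + ρ·(σ_Y/σ_X)·(x − μ_X).
E[Y | X=4.9] = -3.3 + (-0.28)·(5.5/2.4)·(4.9 − (1.6)) = -3.3 + (-0.64167)·(3.3) = -5.4175.

-5.4175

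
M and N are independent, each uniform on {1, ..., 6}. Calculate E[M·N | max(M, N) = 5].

125/9

Outcomes with max(M, N) = 5: (1,5), (2,5), (3,5), (4,5), (5,1), (5,2), (5,3), (5,4), (5,5), each with probability 1/36.
E[M·N | max(M, N) = 5] = (5 + 10 + 15 + 20 + 5 + 10 + 15 + 20 + 25) / 9 = 125/9.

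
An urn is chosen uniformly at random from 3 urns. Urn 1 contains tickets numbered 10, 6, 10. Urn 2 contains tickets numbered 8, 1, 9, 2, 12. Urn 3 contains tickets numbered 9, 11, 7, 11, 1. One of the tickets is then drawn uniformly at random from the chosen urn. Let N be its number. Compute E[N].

E[N | urn 1] = (10+6+10)/3 = 26/3.
E[N | urn 2] = (8+1+9+2+12)/5 = 32/5.
E[N | urn 3] = (9+11+7+11+1)/5 = 39/5.
By the law of total expectation,
E[N] = (1/3)·(26/3) + (1/3)·(32/5) + (1/3)·(39/5) = 343/45.

343/45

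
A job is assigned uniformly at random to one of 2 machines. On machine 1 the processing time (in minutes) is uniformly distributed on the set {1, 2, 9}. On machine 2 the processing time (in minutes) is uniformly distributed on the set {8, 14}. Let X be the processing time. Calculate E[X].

15/2

E[X | machine 1] = (1+2+9)/3 = 4.
E[X | machine 2] = (8+14)/2 = 11.
By the law of total expectation,
E[X] = (1/2)·(4) + (1/2)·(11) = 15/2.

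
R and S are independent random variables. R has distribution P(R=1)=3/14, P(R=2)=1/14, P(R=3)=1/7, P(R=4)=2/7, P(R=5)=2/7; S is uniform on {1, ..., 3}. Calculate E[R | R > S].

P(R > S) = 29/42.
Summing R·P(x,y) over outcomes with R > S gives 61/21.
E[R | R > S] = (61/21) / (29/42) = 122/29.

122/29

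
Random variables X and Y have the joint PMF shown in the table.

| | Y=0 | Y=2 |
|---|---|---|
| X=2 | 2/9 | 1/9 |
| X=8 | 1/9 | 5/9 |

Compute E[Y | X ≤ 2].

P(X ≤ 2) = 1/3.
Σ Y·P over the event = 0·(2/9) + 2·(1/9) = 2/9.
E[Y | X ≤ 2] = (2/9) / (1/3) = 2/3.

2/3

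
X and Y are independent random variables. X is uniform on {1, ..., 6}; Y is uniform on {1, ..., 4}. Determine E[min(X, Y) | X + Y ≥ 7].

29/10

P(X + Y ≥ 7) = 5/12.
Summing min(X,Y)·P(x,y) over outcomes with X + Y ≥ 7 gives 29/24.
E[min(X, Y) | X + Y ≥ 7] = (29/24) / (5/12) = 29/10.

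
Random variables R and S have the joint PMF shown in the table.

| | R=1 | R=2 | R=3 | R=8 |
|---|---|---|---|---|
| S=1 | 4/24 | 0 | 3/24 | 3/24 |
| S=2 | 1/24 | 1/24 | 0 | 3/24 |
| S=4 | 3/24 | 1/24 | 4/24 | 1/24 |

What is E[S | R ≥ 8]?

P(R ≥ 8) = 7/24.
Σ S·P over the event = 1·(3/24) + 2·(3/24) + 4·(1/24) = 13/24.
E[S | R ≥ 8] = (13/24) / (7/24) = 13/7.

13/7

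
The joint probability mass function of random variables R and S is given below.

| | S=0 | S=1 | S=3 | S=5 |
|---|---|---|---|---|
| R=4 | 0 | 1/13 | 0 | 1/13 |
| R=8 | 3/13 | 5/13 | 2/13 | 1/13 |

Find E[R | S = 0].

8

P(S = 0) = 3/13.
Summing R·P(R=x,S=y) over the conditioning event gives 24/13.
E[R | S = 0] = (24/13) / (3/13) = 8.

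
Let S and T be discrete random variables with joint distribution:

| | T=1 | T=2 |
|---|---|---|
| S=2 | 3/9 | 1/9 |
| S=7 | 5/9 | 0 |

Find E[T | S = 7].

1

P(S = 7) = 5/9.
Σ T·P over the event = 1·(5/9) = 5/9.
E[T | S = 7] = (5/9) / (5/9) = 1.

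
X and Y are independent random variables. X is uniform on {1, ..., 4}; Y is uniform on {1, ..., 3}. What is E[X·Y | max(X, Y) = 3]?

27/5

Outcomes with max(X, Y) = 3: (1,3), (2,3), (3,1), (3,2), (3,3), each with probability 1/12.
E[X·Y | max(X, Y) = 3] = (3 + 6 + 3 + 6 + 9) / 5 = 27/5.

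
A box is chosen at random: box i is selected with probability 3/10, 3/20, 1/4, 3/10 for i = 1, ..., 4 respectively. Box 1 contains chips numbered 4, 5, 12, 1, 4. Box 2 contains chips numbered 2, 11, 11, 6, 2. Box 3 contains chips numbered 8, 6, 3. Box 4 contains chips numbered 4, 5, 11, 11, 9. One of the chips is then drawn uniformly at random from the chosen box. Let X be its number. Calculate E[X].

1901/300

E[X | box 1] = (4+5+12+1+4)/5 = 26/5.
E[X | box 2] = (2+11+11+6+2)/5 = 32/5.
E[X | box 3] = (8+6+3)/3 = 17/3.
E[X | box 4] = (4+5+11+11+9)/5 = 8.
E[X] = (3/10)·(26/5) + (3/20)·(32/5) + (1/4)·(17/3) + (3/10)·(8) = 1901/300.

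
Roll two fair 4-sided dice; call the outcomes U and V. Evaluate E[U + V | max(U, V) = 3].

24/5

Outcomes with max(U, V) = 3: (1,3), (2,3), (3,1), (3,2), (3,3), each with probability 1/16.
E[U + V | max(U, V) = 3] = (4 + 5 + 4 + 5 + 6) / 5 = 24/5.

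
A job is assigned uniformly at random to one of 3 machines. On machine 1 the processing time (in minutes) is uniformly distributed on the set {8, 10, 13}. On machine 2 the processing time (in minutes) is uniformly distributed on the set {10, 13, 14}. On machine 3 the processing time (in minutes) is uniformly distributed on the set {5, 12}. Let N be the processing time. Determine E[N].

187/18

E[N | machine 1] = (8+10+13)/3 = 31/3.
E[N | machine 2] = (10+13+14)/3 = 37/3.
E[N | machine 3] = (5+12)/2 = 17/2.
By the law of total expectation,
E[N] = (1/3)·(31/3) + (1/3)·(37/3) + (1/3)·(17/2) = 187/18.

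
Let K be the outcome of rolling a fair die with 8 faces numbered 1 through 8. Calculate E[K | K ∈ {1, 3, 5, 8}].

P(K ∈ {1, 3, 5, 8}) = 1/2.
Σ over the event: 1·1/8 + 3·1/8 + 5·1/8 + 8·1/8 = 17/8.
E[K | K ∈ {1, 3, 5, 8}] = (17/8) / (1/2) = 17/4.

17/4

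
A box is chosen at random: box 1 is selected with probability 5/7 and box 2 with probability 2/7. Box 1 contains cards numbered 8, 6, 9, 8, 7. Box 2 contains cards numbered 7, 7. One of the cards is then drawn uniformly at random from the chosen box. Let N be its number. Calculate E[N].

E[N | box 1] = (8+6+9+8+7)/5 = 38/5.
E[N | box 2] = (7+7)/2 = 7.
E[N] = (5/7)·(38/5) + (2/7)·(7) = 52/7.

52/7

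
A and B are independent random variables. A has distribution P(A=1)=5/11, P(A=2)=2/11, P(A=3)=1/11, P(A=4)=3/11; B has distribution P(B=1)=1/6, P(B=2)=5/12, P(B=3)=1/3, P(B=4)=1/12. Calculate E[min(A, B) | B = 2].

P(B = 2) = 5/12.
Summing min(A,B)·P(x,y) over outcomes with B = 2 gives 85/132.
E[min(A, B) | B = 2] = (85/132) / (5/12) = 17/11.

17/11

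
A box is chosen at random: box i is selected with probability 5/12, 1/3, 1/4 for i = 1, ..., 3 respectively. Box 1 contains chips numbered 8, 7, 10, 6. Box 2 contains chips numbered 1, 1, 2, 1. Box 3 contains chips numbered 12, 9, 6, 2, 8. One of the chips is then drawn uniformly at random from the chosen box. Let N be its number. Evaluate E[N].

1319/240

E[N | box 1] = (8+7+10+6)/4 = 31/4.
E[N | box 2] = (1+1+2+1)/4 = 5/4.
E[N | box 3] = (12+9+6+2+8)/5 = 37/5.
By the law of total expectation,
E[N] = (5/12)·(31/4) + (1/3)·(5/4) + (1/4)·(37/5) = 1319/240.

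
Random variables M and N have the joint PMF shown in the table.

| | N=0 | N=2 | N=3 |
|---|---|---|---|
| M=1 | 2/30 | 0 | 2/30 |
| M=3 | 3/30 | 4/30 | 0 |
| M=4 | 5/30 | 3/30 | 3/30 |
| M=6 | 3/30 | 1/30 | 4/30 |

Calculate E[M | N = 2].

P(N = 2) = 4/15.
Σ M·P over the event = 3·(4/30) + 4·(3/30) + 6·(1/30) = 1.
E[M | N = 2] = (1) / (4/15) = 15/4.

15/4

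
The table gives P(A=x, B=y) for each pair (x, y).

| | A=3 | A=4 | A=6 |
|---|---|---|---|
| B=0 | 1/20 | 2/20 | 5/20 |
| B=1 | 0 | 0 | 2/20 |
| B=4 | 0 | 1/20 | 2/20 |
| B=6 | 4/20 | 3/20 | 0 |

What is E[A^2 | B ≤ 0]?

221/8

P(B ≤ 0) = 2/5.
Σ A^2·P over the event = 9·(1/20) + 16·(2/20) + 36·(5/20) = 221/20.
E[A^2 | B ≤ 0] = (221/20) / (2/5) = 221/8.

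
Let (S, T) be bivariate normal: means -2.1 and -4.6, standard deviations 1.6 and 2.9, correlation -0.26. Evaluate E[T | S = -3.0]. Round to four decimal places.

For a bivariate normal, E[T | S=x] = μ_T + ρ·(σ_T/σ_S)·(x − μ_S).
E[T | S=-3.0] = -4.6 + (-0.26)·(2.9/1.6)·(-3.0 − (-2.1)) = -4.6 + (-0.47125)·(-0.9) = -4.1759.

-4.1759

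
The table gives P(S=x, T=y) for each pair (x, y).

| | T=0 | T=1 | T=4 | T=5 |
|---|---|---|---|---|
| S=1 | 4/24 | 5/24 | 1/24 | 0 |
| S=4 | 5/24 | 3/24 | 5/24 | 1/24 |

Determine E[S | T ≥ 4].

P(T ≥ 4) = 7/24.
Σ S·P over the event = 1·(1/24) + 4·(5/24) + 4·(1/24) = 25/24.
E[S | T ≥ 4] = (25/24) / (7/24) = 25/7.

25/7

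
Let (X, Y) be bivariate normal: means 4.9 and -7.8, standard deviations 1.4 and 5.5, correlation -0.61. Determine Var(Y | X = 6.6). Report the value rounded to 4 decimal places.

For a bivariate normal, Var(Y | X=x) = σ_Y²(1 − ρ²).
Var(Y | X=6.6) = (5.5)²·(1 − (-0.61)²) = 30.25·0.6279 = 18.9940.

18.9940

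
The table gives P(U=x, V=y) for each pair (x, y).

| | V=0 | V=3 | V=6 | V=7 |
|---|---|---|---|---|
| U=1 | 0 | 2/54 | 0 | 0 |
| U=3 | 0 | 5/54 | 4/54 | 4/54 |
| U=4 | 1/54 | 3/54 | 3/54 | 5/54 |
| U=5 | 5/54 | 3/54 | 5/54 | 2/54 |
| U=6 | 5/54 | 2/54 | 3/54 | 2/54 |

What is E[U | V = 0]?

59/11

P(V = 0) = 11/54.
Summing U·P(U=x,V=y) over the conditioning event gives 59/54.
E[U | V = 0] = (59/54) / (11/54) = 59/11.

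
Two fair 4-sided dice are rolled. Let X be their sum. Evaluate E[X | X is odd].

5

P(X is odd) = 1/2.
Σ over the event: 3·1/8 + 5·1/4 + 7·1/8 = 5/2.
E[X | X is odd] = (5/2) / (1/2) = 5.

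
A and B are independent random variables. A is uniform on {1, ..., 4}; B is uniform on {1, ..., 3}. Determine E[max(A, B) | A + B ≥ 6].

Outcomes with A + B ≥ 6: (3,3), (4,2), (4,3), each with probability 1/12.
E[max(A, B) | A + B ≥ 6] = (3 + 4 + 4) / 3 = 11/3.

11/3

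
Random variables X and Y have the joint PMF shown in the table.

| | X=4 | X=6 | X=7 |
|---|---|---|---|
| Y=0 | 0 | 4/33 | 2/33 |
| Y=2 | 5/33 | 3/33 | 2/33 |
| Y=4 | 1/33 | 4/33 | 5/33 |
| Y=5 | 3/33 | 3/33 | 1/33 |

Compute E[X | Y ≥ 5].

P(Y ≥ 5) = 7/33.
Σ X·P over the event = 4·(3/33) + 6·(3/33) + 7·(1/33) = 37/33.
E[X | Y ≥ 5] = (37/33) / (7/33) = 37/7.

37/7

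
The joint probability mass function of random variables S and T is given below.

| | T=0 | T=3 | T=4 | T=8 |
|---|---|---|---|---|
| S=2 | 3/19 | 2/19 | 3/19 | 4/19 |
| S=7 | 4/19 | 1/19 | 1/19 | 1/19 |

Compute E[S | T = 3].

11/3

P(T = 3) = 3/19.
Σ S·P over the event = 2·(2/19) + 7·(1/19) = 11/19.
E[S | T = 3] = (11/19) / (3/19) = 11/3.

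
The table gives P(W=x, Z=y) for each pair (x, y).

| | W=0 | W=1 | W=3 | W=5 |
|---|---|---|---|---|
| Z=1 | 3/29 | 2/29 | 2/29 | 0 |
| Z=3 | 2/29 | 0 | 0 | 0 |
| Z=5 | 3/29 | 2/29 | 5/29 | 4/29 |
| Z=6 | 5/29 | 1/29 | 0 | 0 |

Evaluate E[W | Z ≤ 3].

8/9

P(Z ≤ 3) = 9/29.
Σ W·P over the event = 0·(3/29) + 0·(2/29) + 1·(2/29) + 3·(2/29) = 8/29.
E[W | Z ≤ 3] = (8/29) / (9/29) = 8/9.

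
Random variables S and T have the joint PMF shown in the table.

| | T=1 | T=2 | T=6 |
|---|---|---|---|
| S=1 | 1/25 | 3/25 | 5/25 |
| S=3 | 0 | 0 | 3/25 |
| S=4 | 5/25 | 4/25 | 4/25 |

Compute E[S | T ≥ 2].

49/19

P(T ≥ 2) = 19/25.
Σ S·P over the event = 1·(3/25) + 1·(5/25) + 3·(3/25) + 4·(4/25) + 4·(4/25) = 49/25.
E[S | T ≥ 2] = (49/25) / (19/25) = 49/19.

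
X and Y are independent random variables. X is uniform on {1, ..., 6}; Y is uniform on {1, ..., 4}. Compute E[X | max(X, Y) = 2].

5/3

P(max(X, Y) = 2) = 1/8.
Summing X·P(x,y) over outcomes with max(X, Y) = 2 gives 5/24.
E[X | max(X, Y) = 2] = (5/24) / (1/8) = 5/3.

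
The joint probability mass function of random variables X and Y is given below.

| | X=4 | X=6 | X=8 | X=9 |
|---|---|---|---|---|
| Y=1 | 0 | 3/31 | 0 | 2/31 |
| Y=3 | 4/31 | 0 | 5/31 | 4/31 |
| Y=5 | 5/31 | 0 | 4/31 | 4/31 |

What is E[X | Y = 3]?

P(Y = 3) = 13/31.
Σ X·P over the event = 4·(4/31) + 8·(5/31) + 9·(4/31) = 92/31.
E[X | Y = 3] = (92/31) / (13/31) = 92/13.

92/13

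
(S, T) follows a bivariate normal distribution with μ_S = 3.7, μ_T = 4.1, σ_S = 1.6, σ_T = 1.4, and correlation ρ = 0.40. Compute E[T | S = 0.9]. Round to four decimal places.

3.1200

E[T | S=x] = μ_T + ρ(σ_T/σ_S)(x − μ_S) for jointly normal variables.
E[T | S=0.9] = 4.1 + (0.40)·(1.4/1.6)·(0.9 − (3.7)) = 4.1 + (0.35)·(-2.8) = 3.1200.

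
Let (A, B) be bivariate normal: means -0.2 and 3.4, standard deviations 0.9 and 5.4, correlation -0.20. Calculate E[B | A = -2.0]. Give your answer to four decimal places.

E[B | A=x] = μ_B + ρ(σ_B/σ_A)(x − μ_A) for jointly normal variables.
E[B | A=-2.0] = 3.4 + (-0.20)·(5.4/0.9)·(-2.0 − (-0.2)) = 3.4 + (-1.2)·(-1.8) = 5.5600.

5.5600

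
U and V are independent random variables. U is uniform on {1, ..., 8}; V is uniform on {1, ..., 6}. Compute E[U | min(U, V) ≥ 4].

P(min(U, V) ≥ 4) = 5/16.
Summing U·P(x,y) over outcomes with min(U, V) ≥ 4 gives 15/8.
E[U | min(U, V) ≥ 4] = (15/8) / (5/16) = 6.

6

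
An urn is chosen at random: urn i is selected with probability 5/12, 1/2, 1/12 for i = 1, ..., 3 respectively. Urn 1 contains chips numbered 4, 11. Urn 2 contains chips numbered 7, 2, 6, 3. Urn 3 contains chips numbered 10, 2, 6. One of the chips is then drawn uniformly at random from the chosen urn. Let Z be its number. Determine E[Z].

47/8

E[Z | urn 1] = (4+11)/2 = 15/2.
E[Z | urn 2] = (7+2+6+3)/4 = 9/2.
E[Z | urn 3] = (10+2+6)/3 = 6.
E[Z] = (5/12)·(15/2) + (1/2)·(9/2) + (1/12)·(6) = 47/8.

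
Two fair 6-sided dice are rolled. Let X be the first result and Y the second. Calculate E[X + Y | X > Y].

7

P(X > Y) = 5/12.
Summing (X+Y)·P(x,y) over outcomes with X > Y gives 35/12.
E[X + Y | X > Y] = (35/12) / (5/12) = 7.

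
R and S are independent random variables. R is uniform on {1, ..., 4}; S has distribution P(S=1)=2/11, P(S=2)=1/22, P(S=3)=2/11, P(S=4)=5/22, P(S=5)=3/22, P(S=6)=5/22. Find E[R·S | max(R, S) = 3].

90/17

P(max(R, S) = 3) = 17/88.
Summing RS·P(x,y) over outcomes with max(R, S) = 3 gives 45/44.
E[R·S | max(R, S) = 3] = (45/44) / (17/88) = 90/17.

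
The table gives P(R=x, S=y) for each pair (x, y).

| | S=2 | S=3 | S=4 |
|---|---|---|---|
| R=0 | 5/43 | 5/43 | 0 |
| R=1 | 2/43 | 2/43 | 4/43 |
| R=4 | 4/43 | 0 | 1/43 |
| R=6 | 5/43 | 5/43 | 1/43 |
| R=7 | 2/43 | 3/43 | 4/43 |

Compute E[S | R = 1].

13/4

P(R = 1) = 8/43.
Summing S·P(R=x,S=y) over the conditioning event gives 26/43.
E[S | R = 1] = (26/43) / (8/43) = 13/4.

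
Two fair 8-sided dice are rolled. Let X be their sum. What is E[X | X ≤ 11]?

P(X ≤ 11) = 49/64.
E[X | X ≤ 11] = (47/8) / (49/64) = 376/49.

376/49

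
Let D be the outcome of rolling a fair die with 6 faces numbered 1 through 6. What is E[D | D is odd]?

Given D is odd, D is equally likely to be any of {1, 3, 5}.
E[D | D is odd] = (1 + 3 + 5) / 3 = 3.

3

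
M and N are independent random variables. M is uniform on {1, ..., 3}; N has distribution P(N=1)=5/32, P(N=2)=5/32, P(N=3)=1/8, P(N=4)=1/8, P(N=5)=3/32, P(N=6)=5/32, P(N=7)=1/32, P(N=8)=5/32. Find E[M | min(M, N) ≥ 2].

5/2

P(min(M, N) ≥ 2) = 9/16.
Summing M·P(x,y) over outcomes with min(M, N) ≥ 2 gives 45/32.
E[M | min(M, N) ≥ 2] = (45/32) / (9/16) = 5/2.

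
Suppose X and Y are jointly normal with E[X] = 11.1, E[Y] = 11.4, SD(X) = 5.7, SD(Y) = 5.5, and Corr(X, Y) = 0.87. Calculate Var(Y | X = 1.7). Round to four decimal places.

7.3538

The conditional variance in a bivariate normal is σ_Y²(1 − ρ²), independent of x.
Var(Y | X=1.7) = (5.5)²·(1 − (0.87)²) = 30.25·0.2431 = 7.3538.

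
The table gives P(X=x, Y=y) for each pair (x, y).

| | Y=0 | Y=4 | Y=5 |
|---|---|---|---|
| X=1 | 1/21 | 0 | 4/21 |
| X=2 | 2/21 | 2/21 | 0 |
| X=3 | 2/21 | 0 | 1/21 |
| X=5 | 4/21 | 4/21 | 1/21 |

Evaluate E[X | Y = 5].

P(Y = 5) = 2/7.
Σ X·P over the event = 1·(4/21) + 3·(1/21) + 5·(1/21) = 4/7.
E[X | Y = 5] = (4/7) / (2/7) = 2.

2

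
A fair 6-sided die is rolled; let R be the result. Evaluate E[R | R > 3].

5

Given R > 3, R is equally likely to be any of {4, 5, 6}.
E[R | R > 3] = (4 + 5 + 6) / 3 = 5.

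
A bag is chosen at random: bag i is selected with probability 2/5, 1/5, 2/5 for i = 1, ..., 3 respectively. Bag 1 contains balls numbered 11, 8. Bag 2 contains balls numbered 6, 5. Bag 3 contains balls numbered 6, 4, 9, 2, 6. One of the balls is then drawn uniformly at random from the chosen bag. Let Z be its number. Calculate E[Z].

E[Z | bag 1] = (11+8)/2 = 19/2.
E[Z | bag 2] = (6+5)/2 = 11/2.
E[Z | bag 3] = (6+4+9+2+6)/5 = 27/5.
By the law of total expectation,
E[Z] = (2/5)·(19/2) + (1/5)·(11/2) + (2/5)·(27/5) = 353/50.

353/50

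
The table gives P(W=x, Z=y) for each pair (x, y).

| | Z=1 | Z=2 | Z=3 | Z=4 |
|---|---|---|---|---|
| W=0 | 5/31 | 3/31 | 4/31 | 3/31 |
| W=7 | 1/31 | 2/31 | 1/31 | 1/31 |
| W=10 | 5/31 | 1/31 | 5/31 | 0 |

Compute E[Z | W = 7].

12/5

P(W = 7) = 5/31.
Σ Z·P over the event = 1·(1/31) + 2·(2/31) + 3·(1/31) + 4·(1/31) = 12/31.
E[Z | W = 7] = (12/31) / (5/31) = 12/5.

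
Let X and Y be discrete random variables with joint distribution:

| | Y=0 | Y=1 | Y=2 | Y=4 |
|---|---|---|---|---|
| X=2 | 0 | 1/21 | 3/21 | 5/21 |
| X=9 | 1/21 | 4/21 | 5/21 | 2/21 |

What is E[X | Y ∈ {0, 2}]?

P(Y ∈ {0, 2}) = 3/7.
Σ X·P over the event = 2·(3/21) + 9·(1/21) + 9·(5/21) = 20/7.
E[X | Y ∈ {0, 2}] = (20/7) / (3/7) = 20/3.

20/3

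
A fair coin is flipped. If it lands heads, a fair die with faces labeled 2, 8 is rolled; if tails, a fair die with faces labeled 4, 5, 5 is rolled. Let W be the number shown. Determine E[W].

E[W | heads] = (2+8)/2 = 5.
E[W | tails] = (4+5+5)/3 = 14/3.
E[W] = (1/2)·(5) + (1/2)·(14/3) = 29/6.

29/6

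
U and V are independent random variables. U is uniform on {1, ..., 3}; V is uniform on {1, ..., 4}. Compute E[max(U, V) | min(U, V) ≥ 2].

19/6

P(min(U, V) ≥ 2) = 1/2.
Summing max(U,V)·P(x,y) over outcomes with min(U, V) ≥ 2 gives 19/12.
E[max(U, V) | min(U, V) ≥ 2] = (19/12) / (1/2) = 19/6.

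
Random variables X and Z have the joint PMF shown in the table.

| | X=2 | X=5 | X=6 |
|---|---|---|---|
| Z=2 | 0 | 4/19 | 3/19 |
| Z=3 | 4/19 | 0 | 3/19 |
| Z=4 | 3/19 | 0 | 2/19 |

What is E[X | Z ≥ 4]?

P(Z ≥ 4) = 5/19.
Summing X·P(X=x,Z=y) over the conditioning event gives 18/19.
E[X | Z ≥ 4] = (18/19) / (5/19) = 18/5.

18/5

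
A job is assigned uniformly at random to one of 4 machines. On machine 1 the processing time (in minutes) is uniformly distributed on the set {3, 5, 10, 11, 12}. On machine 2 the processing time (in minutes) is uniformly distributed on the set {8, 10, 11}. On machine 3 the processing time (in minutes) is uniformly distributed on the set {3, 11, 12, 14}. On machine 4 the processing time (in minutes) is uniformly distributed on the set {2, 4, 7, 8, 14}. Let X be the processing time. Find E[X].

E[X | machine 1] = (3+5+10+11+12)/5 = 41/5.
E[X | machine 2] = (8+10+11)/3 = 29/3.
E[X | machine 3] = (3+11+12+14)/4 = 10.
E[X | machine 4] = (2+4+7+8+14)/5 = 7.
E[X] = (1/4)·(41/5) + (1/4)·(29/3) + (1/4)·(10) + (1/4)·(7) = 523/60.

523/60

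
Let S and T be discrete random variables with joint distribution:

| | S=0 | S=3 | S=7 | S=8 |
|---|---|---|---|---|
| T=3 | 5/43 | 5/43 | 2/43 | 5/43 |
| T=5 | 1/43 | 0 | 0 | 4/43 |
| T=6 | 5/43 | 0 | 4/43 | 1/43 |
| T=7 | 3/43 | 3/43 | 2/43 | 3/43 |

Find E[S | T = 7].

47/11

P(T = 7) = 11/43.
Σ S·P over the event = 0·(3/43) + 3·(3/43) + 7·(2/43) + 8·(3/43) = 47/43.
E[S | T = 7] = (47/43) / (11/43) = 47/11.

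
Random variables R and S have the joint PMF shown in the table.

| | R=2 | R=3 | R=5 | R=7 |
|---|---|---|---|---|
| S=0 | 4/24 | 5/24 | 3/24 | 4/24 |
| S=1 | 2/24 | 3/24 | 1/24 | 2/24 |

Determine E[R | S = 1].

4

P(S = 1) = 1/3.
Σ R·P over the event = 2·(2/24) + 3·(3/24) + 5·(1/24) + 7·(2/24) = 4/3.
E[R | S = 1] = (4/3) / (1/3) = 4.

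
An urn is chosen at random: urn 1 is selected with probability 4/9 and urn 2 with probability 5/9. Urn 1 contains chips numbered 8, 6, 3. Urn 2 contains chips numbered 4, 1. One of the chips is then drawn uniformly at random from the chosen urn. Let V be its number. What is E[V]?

E[V | urn 1] = (8+6+3)/3 = 17/3.
E[V | urn 2] = (4+1)/2 = 5/2.
By the law of total expectation,
E[V] = (4/9)·(17/3) + (5/9)·(5/2) = 211/54.

211/54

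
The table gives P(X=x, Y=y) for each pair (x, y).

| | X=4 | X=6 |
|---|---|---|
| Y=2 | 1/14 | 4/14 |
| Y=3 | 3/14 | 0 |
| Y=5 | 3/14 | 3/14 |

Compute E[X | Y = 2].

P(Y = 2) = 5/14.
Σ X·P over the event = 4·(1/14) + 6·(4/14) = 2.
E[X | Y = 2] = (2) / (5/14) = 28/5.

28/5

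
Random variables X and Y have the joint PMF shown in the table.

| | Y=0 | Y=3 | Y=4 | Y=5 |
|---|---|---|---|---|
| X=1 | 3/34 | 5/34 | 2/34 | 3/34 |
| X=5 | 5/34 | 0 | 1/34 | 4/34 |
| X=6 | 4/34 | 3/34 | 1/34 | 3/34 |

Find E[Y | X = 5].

12/5

P(X = 5) = 5/17.
Σ Y·P over the event = 0·(5/34) + 4·(1/34) + 5·(4/34) = 12/17.
E[Y | X = 5] = (12/17) / (5/17) = 12/5.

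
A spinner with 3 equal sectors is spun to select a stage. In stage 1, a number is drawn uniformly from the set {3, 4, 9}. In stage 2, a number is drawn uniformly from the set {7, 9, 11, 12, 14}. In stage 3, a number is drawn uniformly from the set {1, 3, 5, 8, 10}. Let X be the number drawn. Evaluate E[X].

64/9

E[X | stage 1] = (3+4+9)/3 = 16/3.
E[X | stage 2] = (7+9+11+12+14)/5 = 53/5.
E[X | stage 3] = (1+3+5+8+10)/5 = 27/5.
E[X] = (1/3)·(16/3) + (1/3)·(53/5) + (1/3)·(27/5) = 64/9.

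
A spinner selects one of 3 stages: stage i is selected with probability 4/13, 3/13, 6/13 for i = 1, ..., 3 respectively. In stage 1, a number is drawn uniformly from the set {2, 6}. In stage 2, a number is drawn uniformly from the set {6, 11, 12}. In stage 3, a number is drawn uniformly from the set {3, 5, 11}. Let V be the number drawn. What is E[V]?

83/13

E[V | stage 1] = (2+6)/2 = 4.
E[V | stage 2] = (6+11+12)/3 = 29/3.
E[V | stage 3] = (3+5+11)/3 = 19/3.
By the law of total expectation,
E[V] = (4/13)·(4) + (3/13)·(29/3) + (6/13)·(19/3) = 83/13.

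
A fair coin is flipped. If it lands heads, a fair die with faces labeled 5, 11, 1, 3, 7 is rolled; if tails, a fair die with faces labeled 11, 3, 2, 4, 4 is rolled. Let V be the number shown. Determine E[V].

E[V | heads] = (5+11+1+3+7)/5 = 27/5.
E[V | tails] = (11+3+2+4+4)/5 = 24/5.
By the law of total expectation,
E[V] = (1/2)·(27/5) + (1/2)·(24/5) = 51/10.

51/10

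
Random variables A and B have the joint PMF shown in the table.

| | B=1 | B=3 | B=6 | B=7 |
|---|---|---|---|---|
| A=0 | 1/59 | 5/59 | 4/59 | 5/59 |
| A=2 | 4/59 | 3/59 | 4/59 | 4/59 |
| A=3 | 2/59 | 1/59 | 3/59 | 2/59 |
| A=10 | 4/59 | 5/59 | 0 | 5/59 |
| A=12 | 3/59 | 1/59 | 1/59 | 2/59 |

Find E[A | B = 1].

45/7

P(B = 1) = 14/59.
Σ A·P over the event = 0·(1/59) + 2·(4/59) + 3·(2/59) + 10·(4/59) + 12·(3/59) = 90/59.
E[A | B = 1] = (90/59) / (14/59) = 45/7.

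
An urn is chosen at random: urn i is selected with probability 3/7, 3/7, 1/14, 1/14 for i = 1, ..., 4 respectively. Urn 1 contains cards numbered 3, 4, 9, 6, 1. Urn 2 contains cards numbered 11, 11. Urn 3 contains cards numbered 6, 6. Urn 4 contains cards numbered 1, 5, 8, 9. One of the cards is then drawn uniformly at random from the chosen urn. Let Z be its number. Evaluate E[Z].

301/40

E[Z | urn 1] = (3+4+9+6+1)/5 = 23/5.
E[Z | urn 2] = (11+11)/2 = 11.
E[Z | urn 3] = (6+6)/2 = 6.
E[Z | urn 4] = (1+5+8+9)/4 = 23/4.
By the law of total expectation,
E[Z] = (3/7)·(23/5) + (3/7)·(11) + (1/14)·(6) + (1/14)·(23/4) = 301/40.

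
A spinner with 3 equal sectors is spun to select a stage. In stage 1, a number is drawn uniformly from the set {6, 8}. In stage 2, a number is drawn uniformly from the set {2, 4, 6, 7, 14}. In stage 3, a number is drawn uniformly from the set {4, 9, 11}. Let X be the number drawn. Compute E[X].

36/5

E[X | stage 1] = (6+8)/2 = 7.
E[X | stage 2] = (2+4+6+7+14)/5 = 33/5.
E[X | stage 3] = (4+9+11)/3 = 8.
E[X] = (1/3)·(7) + (1/3)·(33/5) + (1/3)·(8) = 36/5.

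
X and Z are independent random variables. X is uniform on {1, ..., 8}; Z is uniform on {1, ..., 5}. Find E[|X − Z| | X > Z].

16/5

P(X > Z) = 5/8.
Summing |X−Z|·P(x,y) over outcomes with X > Z gives 2.
E[|X − Z| | X > Z] = (2) / (5/8) = 16/5.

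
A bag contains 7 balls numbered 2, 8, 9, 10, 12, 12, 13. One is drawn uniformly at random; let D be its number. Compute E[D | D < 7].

P(D < 7) = 1/7.
Σ over the event: 2·1/7 = 2/7.
E[D | D < 7] = (2/7) / (1/7) = 2.

2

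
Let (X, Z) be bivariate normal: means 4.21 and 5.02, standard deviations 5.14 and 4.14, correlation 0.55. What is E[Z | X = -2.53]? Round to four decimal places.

2.0342

E[Z | X=x] = μ_Z + ρ(σ_Z/σ_X)(x − μ_X) for jointly normal variables.
E[Z | X=-2.53] = 5.02 + (0.55)·(4.14/5.14)·(-2.53 − (4.21)) = 5.02 + (0.443)·(-6.74) = 2.0342.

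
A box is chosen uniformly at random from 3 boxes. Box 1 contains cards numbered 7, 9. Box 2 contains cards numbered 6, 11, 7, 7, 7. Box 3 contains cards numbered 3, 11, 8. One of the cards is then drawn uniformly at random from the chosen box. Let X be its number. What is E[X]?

344/45

E[X | box 1] = (7+9)/2 = 8.
E[X | box 2] = (6+11+7+7+7)/5 = 38/5.
E[X | box 3] = (3+11+8)/3 = 22/3.
E[X] = (1/3)·(8) + (1/3)·(38/5) + (1/3)·(22/3) = 344/45.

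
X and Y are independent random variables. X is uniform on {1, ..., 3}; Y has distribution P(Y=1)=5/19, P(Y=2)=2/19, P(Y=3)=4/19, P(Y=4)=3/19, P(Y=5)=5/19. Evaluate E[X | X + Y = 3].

12/7

P(X + Y = 3) = 7/57.
Summing X·P(x,y) over outcomes with X + Y = 3 gives 4/19.
E[X | X + Y = 3] = (4/19) / (7/57) = 12/7.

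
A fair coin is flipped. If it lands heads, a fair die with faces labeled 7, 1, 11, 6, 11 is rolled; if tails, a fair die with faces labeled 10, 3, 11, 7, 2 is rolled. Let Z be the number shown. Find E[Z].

E[Z | heads] = (7+1+11+6+11)/5 = 36/5.
E[Z | tails] = (10+3+11+7+2)/5 = 33/5.
By the law of total expectation,
E[Z] = (1/2)·(36/5) + (1/2)·(33/5) = 69/10.

69/10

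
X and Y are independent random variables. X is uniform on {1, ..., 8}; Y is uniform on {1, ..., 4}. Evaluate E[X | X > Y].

P(X > Y) = 11/16.
Summing X·P(x,y) over outcomes with X > Y gives 31/8.
E[X | X > Y] = (31/8) / (11/16) = 62/11.

62/11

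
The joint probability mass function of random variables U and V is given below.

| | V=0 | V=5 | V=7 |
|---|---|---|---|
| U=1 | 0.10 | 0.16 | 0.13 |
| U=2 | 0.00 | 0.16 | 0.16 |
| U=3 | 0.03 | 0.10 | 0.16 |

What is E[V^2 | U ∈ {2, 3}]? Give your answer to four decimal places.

P(U ∈ {2, 3}) = 0.61.
Σ V^2·P over the event = 25·(0.16) + 49·(0.16) + 0·(0.03) + 25·(0.10) + 49·(0.16) = 22.18.
E[V^2 | U ∈ {2, 3}] = (22.18) / (0.61) = 36.3607.

36.3607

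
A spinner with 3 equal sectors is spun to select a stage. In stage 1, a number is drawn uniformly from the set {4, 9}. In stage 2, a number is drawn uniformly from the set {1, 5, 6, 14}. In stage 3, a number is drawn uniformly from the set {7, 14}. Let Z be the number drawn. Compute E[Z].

E[Z | stage 1] = (4+9)/2 = 13/2.
E[Z | stage 2] = (1+5+6+14)/4 = 13/2.
E[Z | stage 3] = (7+14)/2 = 21/2.
E[Z] = (1/3)·(13/2) + (1/3)·(13/2) + (1/3)·(21/2) = 47/6.

47/6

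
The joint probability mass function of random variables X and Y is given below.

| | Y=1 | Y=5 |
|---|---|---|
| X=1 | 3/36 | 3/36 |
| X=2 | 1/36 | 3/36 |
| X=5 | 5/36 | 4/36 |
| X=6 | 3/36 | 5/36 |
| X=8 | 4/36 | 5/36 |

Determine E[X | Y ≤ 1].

5

P(Y ≤ 1) = 4/9.
Σ X·P over the event = 1·(3/36) + 2·(1/36) + 5·(5/36) + 6·(3/36) + 8·(4/36) = 20/9.
E[X | Y ≤ 1] = (20/9) / (4/9) = 5.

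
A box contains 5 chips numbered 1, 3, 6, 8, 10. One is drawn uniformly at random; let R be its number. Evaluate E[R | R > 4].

8

P(R > 4) = 3/5.
Σ over the event: 6·1/5 + 8·1/5 + 10·1/5 = 24/5.
E[R | R > 4] = (24/5) / (3/5) = 8.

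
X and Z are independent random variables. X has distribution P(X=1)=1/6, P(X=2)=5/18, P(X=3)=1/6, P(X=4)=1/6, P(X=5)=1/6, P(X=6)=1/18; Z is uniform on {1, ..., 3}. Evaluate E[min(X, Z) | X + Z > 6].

5/2

P(X + Z > 6) = 2/9.
Summing min(X,Z)·P(x,y) over outcomes with X + Z > 6 gives 5/9.
E[min(X, Z) | X + Z > 6] = (5/9) / (2/9) = 5/2.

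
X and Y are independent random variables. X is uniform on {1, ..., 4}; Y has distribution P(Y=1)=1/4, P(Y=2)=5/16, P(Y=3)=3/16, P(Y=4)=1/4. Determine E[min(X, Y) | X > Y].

41/25

P(X > Y) = 25/64.
Summing min(X,Y)·P(x,y) over outcomes with X > Y gives 41/64.
E[min(X, Y) | X > Y] = (41/64) / (25/64) = 41/25.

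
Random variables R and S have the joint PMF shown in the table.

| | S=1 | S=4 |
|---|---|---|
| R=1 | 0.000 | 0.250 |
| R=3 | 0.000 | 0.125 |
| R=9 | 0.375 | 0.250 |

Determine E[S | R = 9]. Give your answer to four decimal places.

2.2000

P(R = 9) = 0.625.
Σ S·P over the event = 1·(0.375) + 4·(0.250) = 1.375.
E[S | R = 9] = (1.375) / (0.625) = 2.2000.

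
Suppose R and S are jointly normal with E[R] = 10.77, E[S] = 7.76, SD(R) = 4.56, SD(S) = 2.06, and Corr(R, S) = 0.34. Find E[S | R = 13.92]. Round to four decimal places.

8.2438

E[S | R=x] = μ_S + ρ(σ_S/σ_R)(x − μ_R) for jointly normal variables.
E[S | R=13.92] = 7.76 + (0.34)·(2.06/4.56)·(13.92 − (10.77)) = 7.76 + (0.1536)·(3.15) = 8.2438.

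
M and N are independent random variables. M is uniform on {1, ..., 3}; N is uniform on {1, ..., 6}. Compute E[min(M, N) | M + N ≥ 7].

P(M + N ≥ 7) = 1/3.
Summing min(M,N)·P(x,y) over outcomes with M + N ≥ 7 gives 7/9.
E[min(M, N) | M + N ≥ 7] = (7/9) / (1/3) = 7/3.

7/3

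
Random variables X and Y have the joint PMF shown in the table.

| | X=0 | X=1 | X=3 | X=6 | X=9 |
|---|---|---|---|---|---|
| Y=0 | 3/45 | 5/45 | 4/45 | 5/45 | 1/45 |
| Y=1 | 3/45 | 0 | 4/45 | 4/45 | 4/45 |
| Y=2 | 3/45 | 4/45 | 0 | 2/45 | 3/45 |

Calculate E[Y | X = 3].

1/2

P(X = 3) = 8/45.
Summing Y·P(X=x,Y=y) over the conditioning event gives 4/45.
E[Y | X = 3] = (4/45) / (8/45) = 1/2.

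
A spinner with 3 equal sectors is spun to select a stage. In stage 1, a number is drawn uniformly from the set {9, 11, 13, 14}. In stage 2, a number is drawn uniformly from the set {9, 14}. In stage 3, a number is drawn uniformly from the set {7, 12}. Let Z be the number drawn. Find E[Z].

131/12

E[Z | stage 1] = (9+11+13+14)/4 = 47/4.
E[Z | stage 2] = (9+14)/2 = 23/2.
E[Z | stage 3] = (7+12)/2 = 19/2.
E[Z] = (1/3)·(47/4) + (1/3)·(23/2) + (1/3)·(19/2) = 131/12.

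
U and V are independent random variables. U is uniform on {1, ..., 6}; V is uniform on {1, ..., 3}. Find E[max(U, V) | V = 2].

11/3

Outcomes with V = 2: (1,2), (2,2), (3,2), (4,2), (5,2), (6,2), each with probability 1/18.
E[max(U, V) | V = 2] = (2 + 2 + 3 + 4 + 5 + 6) / 6 = 11/3.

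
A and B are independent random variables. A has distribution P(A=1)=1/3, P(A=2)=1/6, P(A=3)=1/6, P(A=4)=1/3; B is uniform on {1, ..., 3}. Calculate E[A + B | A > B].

16/3

P(A > B) = 1/2.
Summing (A+B)·P(x,y) over outcomes with A > B gives 8/3.
E[A + B | A > B] = (8/3) / (1/2) = 16/3.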